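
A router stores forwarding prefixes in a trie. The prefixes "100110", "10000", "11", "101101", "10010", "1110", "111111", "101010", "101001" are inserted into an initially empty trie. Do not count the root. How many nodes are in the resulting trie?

Trie structure (* marks end of a word):
(root)
└─ 1
   ├─ 0
   │  ├─ 0
   │  │  ├─ 0
   │  │  │  └─ 0 *
   │  │  └─ 1
   │  │     ├─ 0 *
   │  │     └─ 1
   │  │        └─ 0 *
   │  └─ 1
   │     ├─ 0
   │     │  ├─ 0
   │     │  │  └─ 1 *
   │     │  └─ 1
   │     │     └─ 0 *
   │     └─ 1
   │        └─ 0
   │           └─ 1 *
   └─ 1 *
      └─ 1
         ├─ 0 *
         └─ 1
            └─ 1
               └─ 1 *
Counting every labelled node above: 24.

24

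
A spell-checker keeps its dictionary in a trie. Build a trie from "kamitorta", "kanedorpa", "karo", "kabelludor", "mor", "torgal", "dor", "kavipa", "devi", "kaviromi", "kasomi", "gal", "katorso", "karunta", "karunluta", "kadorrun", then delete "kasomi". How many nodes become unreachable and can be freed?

Walk "kasomi" from the leaf back toward the root, removing each node that no remaining word uses.
The suffix "somi" (4 nodes) is used only by "kasomi"; the node for "ka" still has the child "m", so pruning stops there.
Nodes removed: 4

4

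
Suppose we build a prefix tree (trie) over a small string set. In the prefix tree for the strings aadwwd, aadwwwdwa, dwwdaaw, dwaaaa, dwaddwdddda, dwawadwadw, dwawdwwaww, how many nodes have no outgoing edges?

7

Leaves are exactly the stored words that no other stored word extends.
Those words: "aadwwd", "aadwwwdwa", "dwaaaa", "dwaddwdddda", "dwawadwadw", "dwawdwwaww", "dwwdaaw"
Leaf count: 7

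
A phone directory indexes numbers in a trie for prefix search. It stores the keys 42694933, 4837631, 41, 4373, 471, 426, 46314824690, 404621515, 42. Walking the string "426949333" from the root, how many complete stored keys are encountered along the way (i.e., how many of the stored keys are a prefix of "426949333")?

3

Check each prefix of "426949333" against the stored set — each match is an end-marker on the path.
Prefixes of the query that are stored words: "42", "426", "42694933"
Count: 3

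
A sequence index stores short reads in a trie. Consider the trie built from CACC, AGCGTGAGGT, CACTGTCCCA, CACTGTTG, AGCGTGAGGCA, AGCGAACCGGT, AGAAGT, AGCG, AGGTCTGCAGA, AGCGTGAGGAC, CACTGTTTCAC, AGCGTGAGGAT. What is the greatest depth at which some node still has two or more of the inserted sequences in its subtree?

10

The deepest shared node is where two words last agree before diverging.
"AGCGTGAGGAC" and "AGCGTGAGGAT" agree on "AGCGTGAGGA" (10 characters) before diverging; nothing deeper is shared.
Longest shared-prefix length: 10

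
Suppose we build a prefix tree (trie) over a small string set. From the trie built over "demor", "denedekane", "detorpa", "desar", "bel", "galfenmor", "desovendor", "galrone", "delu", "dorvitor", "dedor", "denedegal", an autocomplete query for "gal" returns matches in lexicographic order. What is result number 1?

Words with prefix "gal", in lexicographic order: "galfenmor", "galrone"
The 1st is galfenmor.

galfenmor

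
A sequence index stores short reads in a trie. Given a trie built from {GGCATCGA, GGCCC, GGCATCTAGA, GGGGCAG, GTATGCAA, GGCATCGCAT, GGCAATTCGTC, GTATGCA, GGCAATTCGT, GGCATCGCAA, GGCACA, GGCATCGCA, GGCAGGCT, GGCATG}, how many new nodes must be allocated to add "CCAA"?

No existing word starts with "C", so every character of "CCAA" needs a new node.
4 − 0 = 4 new nodes.

4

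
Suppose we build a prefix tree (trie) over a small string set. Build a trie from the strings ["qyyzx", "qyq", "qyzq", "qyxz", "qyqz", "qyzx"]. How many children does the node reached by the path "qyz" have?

Walk "qyz" from the root, arriving at one node.
Distinct next characters after "qyz": q, x.
That node has 2 child edges.

2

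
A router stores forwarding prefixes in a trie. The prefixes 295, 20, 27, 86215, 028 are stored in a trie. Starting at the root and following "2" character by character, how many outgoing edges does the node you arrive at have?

3

The children of the "2" node are the distinct next characters among strings starting with "2".
Characters that immediately follow "2" among the stored strings: {0, 7, 9}.
That node has 3 child edges.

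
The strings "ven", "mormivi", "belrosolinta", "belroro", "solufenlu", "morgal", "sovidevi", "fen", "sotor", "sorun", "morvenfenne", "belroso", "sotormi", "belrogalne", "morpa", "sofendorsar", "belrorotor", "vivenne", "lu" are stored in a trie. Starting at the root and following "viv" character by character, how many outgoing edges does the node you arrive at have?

1

Follow the path "viv" to its node, then look at its outgoing edges.
Characters that immediately follow "viv" among the stored strings: {e}.
That node has 1 child edge.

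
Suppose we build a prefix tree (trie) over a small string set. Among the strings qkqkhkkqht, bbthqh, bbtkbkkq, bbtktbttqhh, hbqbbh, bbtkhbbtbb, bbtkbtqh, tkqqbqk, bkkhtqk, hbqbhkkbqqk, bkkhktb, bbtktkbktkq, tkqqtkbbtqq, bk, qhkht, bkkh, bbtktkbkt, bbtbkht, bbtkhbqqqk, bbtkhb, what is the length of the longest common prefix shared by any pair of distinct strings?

9

The deepest shared node is where two words last agree before diverging.
"bbtktkbkt" and "bbtktkbktkq" agree on "bbtktkbkt" (9 characters) before diverging; nothing deeper is shared.
Longest shared-prefix length: 9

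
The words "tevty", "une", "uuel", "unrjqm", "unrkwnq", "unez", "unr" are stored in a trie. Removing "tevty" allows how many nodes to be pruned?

5

After clearing the end-marker at "tevty", prune upward until reaching a node still needed by another word.
No other word shares any prefix with "tevty", so all 5 of its nodes go.
Nodes removed: 5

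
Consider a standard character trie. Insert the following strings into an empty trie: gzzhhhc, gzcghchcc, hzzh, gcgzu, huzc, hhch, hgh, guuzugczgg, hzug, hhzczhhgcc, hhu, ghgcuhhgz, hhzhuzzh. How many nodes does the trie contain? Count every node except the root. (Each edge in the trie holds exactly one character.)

Insert word by word; a character creates a node only if that edge doesn't already exist:
  "gzzhhhc" → 7 new (g, z, z, h, h, h, c)
  "gzcghchcc" → prefix "gz" already present; 7 new (c, g, h, c, h, c, c)
  "hzzh" → 4 new (h, z, z, h)
  "gcgzu" → prefix "g" already present; 4 new (c, g, z, u)
  "huzc" → prefix "h" already present; 3 new (u, z, c)
  "hhch" → prefix "h" already present; 3 new (h, c, h)
  "hgh" → prefix "h" already present; 2 new (g, h)
  "guuzugczgg" → prefix "g" already present; 9 new (u, u, z, u, g, c, z, g, g)
  "hzug" → prefix "hz" already present; 2 new (u, g)
  "hhzczhhgcc" → prefix "hh" already present; 8 new (z, c, z, h, h, g, c, c)
  "hhu" → prefix "hh" already present; 1 new (u)
  "ghgcuhhgz" → prefix "g" already present; 8 new (h, g, c, u, h, h, g, z)
  "hhzhuzzh" → prefix "hhz" already present; 5 new (h, u, z, z, h)
Total nodes = 7 + 7 + 4 + 4 + 3 + 3 + 2 + 9 + 2 + 8 + 1 + 8 + 5 = 63

63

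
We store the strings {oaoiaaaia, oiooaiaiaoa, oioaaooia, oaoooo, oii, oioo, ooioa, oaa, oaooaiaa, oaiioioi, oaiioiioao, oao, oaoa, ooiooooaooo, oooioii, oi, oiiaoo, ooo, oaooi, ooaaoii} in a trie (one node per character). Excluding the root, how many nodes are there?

Trace insertions, counting only characters that open a new branch:
  "oaoiaaaia" → 9 new (o, a, o, i, a, a, a, i, a)
  "oiooaiaiaoa" → prefix "o" already present; 10 new (i, o, o, a, i, a, i, a, o, a)
  "oioaaooia" → prefix "oio" already present; 6 new (a, a, o, o, i, a)
  "oaoooo" → prefix "oao" already present; 3 new (o, o, o)
  "oii" → prefix "oi" already present; 1 new (i)
  "oioo" → prefix "oioo" already present; 0 new (none)
  "ooioa" → prefix "o" already present; 4 new (o, i, o, a)
  "oaa" → prefix "oa" already present; 1 new (a)
  "oaooaiaa" → prefix "oaoo" already present; 4 new (a, i, a, a)
  "oaiioioi" → prefix "oa" already present; 6 new (i, i, o, i, o, i)
  "oaiioiioao" → prefix "oaiioi" already present; 4 new (i, o, a, o)
  "oao" → prefix "oao" already present; 0 new (none)
  "oaoa" → prefix "oao" already present; 1 new (a)
  "ooiooooaooo" → prefix "ooio" already present; 7 new (o, o, o, a, o, o, o)
  "oooioii" → prefix "oo" already present; 5 new (o, i, o, i, i)
  "oi" → prefix "oi" already present; 0 new (none)
  "oiiaoo" → prefix "oii" already present; 3 new (a, o, o)
  "ooo" → prefix "ooo" already present; 0 new (none)
  "oaooi" → prefix "oaoo" already present; 1 new (i)
  "ooaaoii" → prefix "oo" already present; 5 new (a, a, o, i, i)
Total nodes = 9 + 10 + 6 + 3 + 1 + 0 + 4 + 1 + 4 + 6 + 4 + 0 + 1 + 7 + 5 + 0 + 3 + 0 + 1 + 5 = 70

70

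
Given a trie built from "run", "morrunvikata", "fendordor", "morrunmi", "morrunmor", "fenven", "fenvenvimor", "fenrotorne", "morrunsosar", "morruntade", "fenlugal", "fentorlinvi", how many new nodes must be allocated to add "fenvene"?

1

Walking "fenvene" from the root, the first 6 characters ("fenven") follow existing edges; "e" is the first miss.
New nodes needed: |"fenvene"| − 6 = 7 − 6 = 1.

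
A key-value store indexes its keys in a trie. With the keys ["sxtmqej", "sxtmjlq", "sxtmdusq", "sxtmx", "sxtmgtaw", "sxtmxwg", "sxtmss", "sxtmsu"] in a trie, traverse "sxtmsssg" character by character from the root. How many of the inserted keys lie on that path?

Walk "sxtmsssg" from the root; an end-of-word marker is hit whenever a stored word is a prefix of "sxtmsssg".
Prefixes of the query that are stored words: "sxtmss"
Count: 1

1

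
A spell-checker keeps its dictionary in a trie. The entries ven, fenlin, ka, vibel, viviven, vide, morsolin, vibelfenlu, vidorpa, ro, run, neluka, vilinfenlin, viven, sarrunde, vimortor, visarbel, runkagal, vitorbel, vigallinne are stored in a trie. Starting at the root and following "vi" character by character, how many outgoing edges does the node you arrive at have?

Follow the path "vi" to its node, then look at its outgoing edges.
Characters that immediately follow "vi" among the stored strings: {b, d, g, l, m, s, t, v}.
That node has 8 child edges.

8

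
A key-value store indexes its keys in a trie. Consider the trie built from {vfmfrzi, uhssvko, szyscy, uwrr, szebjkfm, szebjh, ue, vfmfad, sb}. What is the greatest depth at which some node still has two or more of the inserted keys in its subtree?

Look for the deepest trie node that still has at least two words in its subtree.
e.g. "szebjh" and "szebjkfm" share the prefix "szebj" of length 5; no pair shares a longer one.
Longest shared-prefix length: 5

5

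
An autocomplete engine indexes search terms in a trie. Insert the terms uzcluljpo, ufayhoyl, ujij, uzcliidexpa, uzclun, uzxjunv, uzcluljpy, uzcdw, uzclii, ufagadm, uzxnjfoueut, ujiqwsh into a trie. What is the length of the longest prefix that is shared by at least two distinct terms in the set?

Look for the deepest trie node that still has at least two words in its subtree.
e.g. "uzcluljpo" and "uzcluljpy" share the prefix "uzcluljp" of length 8; no pair shares a longer one.
Longest shared-prefix length: 8

8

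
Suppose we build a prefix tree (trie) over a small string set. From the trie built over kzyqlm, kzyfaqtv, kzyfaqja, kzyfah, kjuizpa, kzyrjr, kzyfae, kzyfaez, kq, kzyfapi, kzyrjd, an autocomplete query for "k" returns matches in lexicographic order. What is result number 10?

kzyrjd

Words with prefix "k", in lexicographic order: "kjuizpa", "kq", "kzyfae", "kzyfaez", "kzyfah", "kzyfapi", "kzyfaqja", "kzyfaqtv", "kzyqlm", "kzyrjd", "kzyrjr"
The 10th is kzyrjd.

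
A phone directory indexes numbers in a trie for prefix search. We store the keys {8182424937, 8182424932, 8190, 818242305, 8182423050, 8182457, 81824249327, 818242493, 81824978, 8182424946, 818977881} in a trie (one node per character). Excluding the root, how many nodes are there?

31

Count nodes per top-level branch (shared prefixes stored once):
  '8'-branch (818242305, 8182423050, 818242493, 8182424932, 81824249327, 8182424937, 8182424946, 8182457, 81824978, 818977881, 8190): 31 nodes
Sum: 31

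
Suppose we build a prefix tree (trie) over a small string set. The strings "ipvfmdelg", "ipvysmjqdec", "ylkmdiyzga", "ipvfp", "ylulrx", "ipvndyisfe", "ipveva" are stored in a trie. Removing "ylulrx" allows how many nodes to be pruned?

Walk "ylulrx" from the leaf back toward the root, removing each node that no remaining word uses.
The suffix "ulrx" (4 nodes) is used only by "ylulrx"; the node for "yl" still has the child "k", so pruning stops there.
Nodes removed: 4

4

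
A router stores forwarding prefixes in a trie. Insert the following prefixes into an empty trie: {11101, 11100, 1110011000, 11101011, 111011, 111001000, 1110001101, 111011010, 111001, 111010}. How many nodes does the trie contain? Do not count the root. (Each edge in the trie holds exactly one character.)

Trace insertions, counting only characters that open a new branch:
  "11101" → 5 new (1, 1, 1, 0, 1)
  "11100" → prefix "1110" already present; 1 new (0)
  "1110011000" → prefix "11100" already present; 5 new (1, 1, 0, 0, 0)
  "11101011" → prefix "11101" already present; 3 new (0, 1, 1)
  "111011" → prefix "11101" already present; 1 new (1)
  "111001000" → prefix "111001" already present; 3 new (0, 0, 0)
  "1110001101" → prefix "11100" already present; 5 new (0, 1, 1, 0, 1)
  "111011010" → prefix "111011" already present; 3 new (0, 1, 0)
  "111001" → prefix "111001" already present; 0 new (none)
  "111010" → prefix "111010" already present; 0 new (none)
Total nodes = 5 + 1 + 5 + 3 + 1 + 3 + 5 + 3 + 0 + 0 = 26

26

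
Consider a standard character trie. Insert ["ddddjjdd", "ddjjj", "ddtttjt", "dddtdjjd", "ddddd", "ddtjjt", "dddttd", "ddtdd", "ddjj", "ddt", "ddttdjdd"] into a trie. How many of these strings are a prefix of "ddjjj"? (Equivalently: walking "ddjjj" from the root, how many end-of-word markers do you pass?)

2

Check each prefix of "ddjjj" against the stored set — each match is an end-marker on the path.
Prefixes of the query that are stored words: "ddjj", "ddjjj"
Count: 2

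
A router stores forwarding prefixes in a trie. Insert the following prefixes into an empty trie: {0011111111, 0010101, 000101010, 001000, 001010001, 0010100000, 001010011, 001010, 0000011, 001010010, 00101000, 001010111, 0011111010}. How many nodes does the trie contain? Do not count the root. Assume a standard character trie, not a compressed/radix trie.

Insert word by word; a character creates a node only if that edge doesn't already exist:
  "0011111111" → 10 new (0, 0, 1, 1, 1, 1, 1, 1, 1, 1)
  "0010101" → prefix "001" already present; 4 new (0, 1, 0, 1)
  "000101010" → prefix "00" already present; 7 new (0, 1, 0, 1, 0, 1, 0)
  "001000" → prefix "0010" already present; 2 new (0, 0)
  "001010001" → prefix "001010" already present; 3 new (0, 0, 1)
  "0010100000" → prefix "00101000" already present; 2 new (0, 0)
  "001010011" → prefix "0010100" already present; 2 new (1, 1)
  "001010" → prefix "001010" already present; 0 new (none)
  "0000011" → prefix "000" already present; 4 new (0, 0, 1, 1)
  "001010010" → prefix "00101001" already present; 1 new (0)
  "00101000" → prefix "00101000" already present; 0 new (none)
  "001010111" → prefix "0010101" already present; 2 new (1, 1)
  "0011111010" → prefix "0011111" already present; 3 new (0, 1, 0)
Total nodes = 10 + 4 + 7 + 2 + 3 + 2 + 2 + 0 + 4 + 1 + 0 + 2 + 3 = 40

40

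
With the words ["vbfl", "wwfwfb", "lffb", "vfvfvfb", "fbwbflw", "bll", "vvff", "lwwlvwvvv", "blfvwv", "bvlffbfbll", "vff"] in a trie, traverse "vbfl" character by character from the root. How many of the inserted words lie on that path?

Check each prefix of "vbfl" against the stored set — each match is an end-marker on the path.
Prefixes of the query that are stored words: "vbfl"
Count: 1

1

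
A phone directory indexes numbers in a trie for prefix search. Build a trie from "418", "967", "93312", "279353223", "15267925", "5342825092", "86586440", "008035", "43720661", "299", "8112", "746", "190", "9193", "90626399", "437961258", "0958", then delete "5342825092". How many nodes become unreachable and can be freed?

Walk "5342825092" from the leaf back toward the root, removing each node that no remaining word uses.
No other word shares any prefix with "5342825092", so all 10 of its nodes go.
Nodes removed: 10

10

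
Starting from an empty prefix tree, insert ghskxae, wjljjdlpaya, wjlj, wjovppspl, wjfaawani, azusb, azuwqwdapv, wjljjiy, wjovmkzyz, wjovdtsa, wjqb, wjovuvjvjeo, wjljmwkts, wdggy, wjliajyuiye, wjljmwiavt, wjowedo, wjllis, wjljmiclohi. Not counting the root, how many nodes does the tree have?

For each word, the new-node count is its length minus the longest prefix already in the trie:
  "ghskxae" → 7 new (g, h, s, k, x, a, e)
  "wjljjdlpaya" → 11 new (w, j, l, j, j, d, l, p, a, y, a)
  "wjlj" → prefix "wjlj" already present; 0 new (none)
  "wjovppspl" → prefix "wj" already present; 7 new (o, v, p, p, s, p, l)
  "wjfaawani" → prefix "wj" already present; 7 new (f, a, a, w, a, n, i)
  "azusb" → 5 new (a, z, u, s, b)
  "azuwqwdapv" → prefix "azu" already present; 7 new (w, q, w, d, a, p, v)
  "wjljjiy" → prefix "wjljj" already present; 2 new (i, y)
  "wjovmkzyz" → prefix "wjov" already present; 5 new (m, k, z, y, z)
  "wjovdtsa" → prefix "wjov" already present; 4 new (d, t, s, a)
  "wjqb" → prefix "wj" already present; 2 new (q, b)
  "wjovuvjvjeo" → prefix "wjov" already present; 7 new (u, v, j, v, j, e, o)
  "wjljmwkts" → prefix "wjlj" already present; 5 new (m, w, k, t, s)
  "wdggy" → prefix "w" already present; 4 new (d, g, g, y)
  "wjliajyuiye" → prefix "wjl" already present; 8 new (i, a, j, y, u, i, y, e)
  "wjljmwiavt" → prefix "wjljmw" already present; 4 new (i, a, v, t)
  "wjowedo" → prefix "wjo" already present; 4 new (w, e, d, o)
  "wjllis" → prefix "wjl" already present; 3 new (l, i, s)
  "wjljmiclohi" → prefix "wjljm" already present; 6 new (i, c, l, o, h, i)
Total nodes = 7 + 11 + 0 + 7 + 7 + 5 + 7 + 2 + 5 + 4 + 2 + 7 + 5 + 4 + 8 + 4 + 4 + 3 + 6 = 98

98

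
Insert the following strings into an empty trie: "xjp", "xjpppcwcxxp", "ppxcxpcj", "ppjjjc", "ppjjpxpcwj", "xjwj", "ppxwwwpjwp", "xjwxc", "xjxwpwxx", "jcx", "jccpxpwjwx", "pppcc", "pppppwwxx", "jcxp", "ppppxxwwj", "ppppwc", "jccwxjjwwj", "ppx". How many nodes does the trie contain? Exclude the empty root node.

81

Trace insertions, counting only characters that open a new branch:
  "xjp" → 3 new (x, j, p)
  "xjpppcwcxxp" → prefix "xjp" already present; 8 new (p, p, c, w, c, x, x, p)
  "ppxcxpcj" → 8 new (p, p, x, c, x, p, c, j)
  "ppjjjc" → prefix "pp" already present; 4 new (j, j, j, c)
  "ppjjpxpcwj" → prefix "ppjj" already present; 6 new (p, x, p, c, w, j)
  "xjwj" → prefix "xj" already present; 2 new (w, j)
  "ppxwwwpjwp" → prefix "ppx" already present; 7 new (w, w, w, p, j, w, p)
  "xjwxc" → prefix "xjw" already present; 2 new (x, c)
  "xjxwpwxx" → prefix "xj" already present; 6 new (x, w, p, w, x, x)
  "jcx" → 3 new (j, c, x)
  "jccpxpwjwx" → prefix "jc" already present; 8 new (c, p, x, p, w, j, w, x)
  "pppcc" → prefix "pp" already present; 3 new (p, c, c)
  "pppppwwxx" → prefix "ppp" already present; 6 new (p, p, w, w, x, x)
  "jcxp" → prefix "jcx" already present; 1 new (p)
  "ppppxxwwj" → prefix "pppp" already present; 5 new (x, x, w, w, j)
  "ppppwc" → prefix "pppp" already present; 2 new (w, c)
  "jccwxjjwwj" → prefix "jcc" already present; 7 new (w, x, j, j, w, w, j)
  "ppx" → prefix "ppx" already present; 0 new (none)
Total nodes = 3 + 8 + 8 + 4 + 6 + 2 + 7 + 2 + 6 + 3 + 8 + 3 + 6 + 1 + 5 + 2 + 7 + 0 = 81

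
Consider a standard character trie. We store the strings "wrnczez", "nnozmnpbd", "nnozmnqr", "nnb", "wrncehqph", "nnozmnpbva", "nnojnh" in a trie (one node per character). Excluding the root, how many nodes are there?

Count nodes per top-level branch (shared prefixes stored once):
  'n'-branch (nnb, nnojnh, nnozmnpbd, nnozmnpbva, nnozmnqr): 17 nodes
  'w'-branch (wrncehqph, wrnczez): 12 nodes
Sum: 29

29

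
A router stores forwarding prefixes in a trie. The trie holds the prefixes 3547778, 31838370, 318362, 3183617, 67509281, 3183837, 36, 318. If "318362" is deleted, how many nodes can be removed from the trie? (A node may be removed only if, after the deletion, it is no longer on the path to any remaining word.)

1

After clearing the end-marker at "318362", prune upward until reaching a node still needed by another word.
The suffix "2" (1 node) is used only by "318362"; the node for "31836" still has the child "1", so pruning stops there.
Nodes removed: 1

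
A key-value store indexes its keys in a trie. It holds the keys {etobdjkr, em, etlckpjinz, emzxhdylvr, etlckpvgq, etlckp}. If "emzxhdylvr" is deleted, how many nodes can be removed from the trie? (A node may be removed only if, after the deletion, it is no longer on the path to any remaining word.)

8

A node on "emzxhdylvr"'s path can go only if nothing else ends at it or branches off below it.
The suffix "zxhdylvr" (8 nodes) is used only by "emzxhdylvr"; "em" is itself a stored word, so pruning stops there.
Nodes removed: 8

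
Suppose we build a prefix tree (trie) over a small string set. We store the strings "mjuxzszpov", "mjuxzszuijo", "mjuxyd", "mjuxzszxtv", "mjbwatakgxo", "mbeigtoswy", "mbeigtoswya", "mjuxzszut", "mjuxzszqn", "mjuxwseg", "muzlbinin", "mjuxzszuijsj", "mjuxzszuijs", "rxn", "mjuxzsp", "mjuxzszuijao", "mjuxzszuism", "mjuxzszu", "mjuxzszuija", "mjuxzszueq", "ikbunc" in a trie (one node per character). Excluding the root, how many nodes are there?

71

Trace insertions, counting only characters that open a new branch:
  "mjuxzszpov" → 10 new (m, j, u, x, z, s, z, p, o, v)
  "mjuxzszuijo" → prefix "mjuxzsz" already present; 4 new (u, i, j, o)
  "mjuxyd" → prefix "mjux" already present; 2 new (y, d)
  "mjuxzszxtv" → prefix "mjuxzsz" already present; 3 new (x, t, v)
  "mjbwatakgxo" → prefix "mj" already present; 9 new (b, w, a, t, a, k, g, x, o)
  "mbeigtoswy" → prefix "m" already present; 9 new (b, e, i, g, t, o, s, w, y)
  "mbeigtoswya" → prefix "mbeigtoswy" already present; 1 new (a)
  "mjuxzszut" → prefix "mjuxzszu" already present; 1 new (t)
  "mjuxzszqn" → prefix "mjuxzsz" already present; 2 new (q, n)
  "mjuxwseg" → prefix "mjux" already present; 4 new (w, s, e, g)
  "muzlbinin" → prefix "m" already present; 8 new (u, z, l, b, i, n, i, n)
  "mjuxzszuijsj" → prefix "mjuxzszuij" already present; 2 new (s, j)
  "mjuxzszuijs" → prefix "mjuxzszuijs" already present; 0 new (none)
  "rxn" → 3 new (r, x, n)
  "mjuxzsp" → prefix "mjuxzs" already present; 1 new (p)
  "mjuxzszuijao" → prefix "mjuxzszuij" already present; 2 new (a, o)
  "mjuxzszuism" → prefix "mjuxzszui" already present; 2 new (s, m)
  "mjuxzszu" → prefix "mjuxzszu" already present; 0 new (none)
  "mjuxzszuija" → prefix "mjuxzszuija" already present; 0 new (none)
  "mjuxzszueq" → prefix "mjuxzszu" already present; 2 new (e, q)
  "ikbunc" → 6 new (i, k, b, u, n, c)
Total nodes = 10 + 4 + 2 + 3 + 9 + 9 + 1 + 1 + 2 + 4 + 8 + 2 + 0 + 3 + 1 + 2 + 2 + 0 + 0 + 2 + 6 = 71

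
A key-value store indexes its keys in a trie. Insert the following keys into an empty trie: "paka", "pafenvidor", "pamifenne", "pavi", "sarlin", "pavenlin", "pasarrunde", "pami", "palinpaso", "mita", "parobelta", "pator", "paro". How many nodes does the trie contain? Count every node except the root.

61

For each word, the new-node count is its length minus the longest prefix already in the trie:
  "paka" → 4 new (p, a, k, a)
  "pafenvidor" → prefix "pa" already present; 8 new (f, e, n, v, i, d, o, r)
  "pamifenne" → prefix "pa" already present; 7 new (m, i, f, e, n, n, e)
  "pavi" → prefix "pa" already present; 2 new (v, i)
  "sarlin" → 6 new (s, a, r, l, i, n)
  "pavenlin" → prefix "pav" already present; 5 new (e, n, l, i, n)
  "pasarrunde" → prefix "pa" already present; 8 new (s, a, r, r, u, n, d, e)
  "pami" → prefix "pami" already present; 0 new (none)
  "palinpaso" → prefix "pa" already present; 7 new (l, i, n, p, a, s, o)
  "mita" → 4 new (m, i, t, a)
  "parobelta" → prefix "pa" already present; 7 new (r, o, b, e, l, t, a)
  "pator" → prefix "pa" already present; 3 new (t, o, r)
  "paro" → prefix "paro" already present; 0 new (none)
Total nodes = 4 + 8 + 7 + 2 + 6 + 5 + 8 + 0 + 7 + 4 + 7 + 3 + 0 = 61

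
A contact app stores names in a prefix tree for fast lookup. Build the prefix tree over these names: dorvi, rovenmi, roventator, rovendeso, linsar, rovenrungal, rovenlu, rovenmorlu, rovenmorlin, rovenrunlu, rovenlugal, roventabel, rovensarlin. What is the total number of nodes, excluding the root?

Trace insertions, counting only characters that open a new branch:
  "dorvi" → 5 new (d, o, r, v, i)
  "rovenmi" → 7 new (r, o, v, e, n, m, i)
  "roventator" → prefix "roven" already present; 5 new (t, a, t, o, r)
  "rovendeso" → prefix "roven" already present; 4 new (d, e, s, o)
  "linsar" → 6 new (l, i, n, s, a, r)
  "rovenrungal" → prefix "roven" already present; 6 new (r, u, n, g, a, l)
  "rovenlu" → prefix "roven" already present; 2 new (l, u)
  "rovenmorlu" → prefix "rovenm" already present; 4 new (o, r, l, u)
  "rovenmorlin" → prefix "rovenmorl" already present; 2 new (i, n)
  "rovenrunlu" → prefix "rovenrun" already present; 2 new (l, u)
  "rovenlugal" → prefix "rovenlu" already present; 3 new (g, a, l)
  "roventabel" → prefix "roventa" already present; 3 new (b, e, l)
  "rovensarlin" → prefix "roven" already present; 6 new (s, a, r, l, i, n)
Total nodes = 5 + 7 + 5 + 4 + 6 + 6 + 2 + 4 + 2 + 2 + 3 + 3 + 6 = 55

55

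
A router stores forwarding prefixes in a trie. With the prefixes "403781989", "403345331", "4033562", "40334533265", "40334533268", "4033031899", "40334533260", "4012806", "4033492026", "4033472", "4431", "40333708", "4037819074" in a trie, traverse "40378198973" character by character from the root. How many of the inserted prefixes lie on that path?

1

Check each prefix of "40378198973" against the stored set — each match is an end-marker on the path.
Prefixes of the query that are stored words: "403781989"
Count: 1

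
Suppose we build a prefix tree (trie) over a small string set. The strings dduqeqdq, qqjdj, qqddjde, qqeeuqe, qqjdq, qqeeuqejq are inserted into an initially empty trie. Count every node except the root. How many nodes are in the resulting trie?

26

Count nodes per top-level branch (shared prefixes stored once):
  'd'-branch (dduqeqdq): 8 nodes
  'q'-branch (qqddjde, qqeeuqe, qqeeuqejq, qqjdj, qqjdq): 18 nodes
Sum: 26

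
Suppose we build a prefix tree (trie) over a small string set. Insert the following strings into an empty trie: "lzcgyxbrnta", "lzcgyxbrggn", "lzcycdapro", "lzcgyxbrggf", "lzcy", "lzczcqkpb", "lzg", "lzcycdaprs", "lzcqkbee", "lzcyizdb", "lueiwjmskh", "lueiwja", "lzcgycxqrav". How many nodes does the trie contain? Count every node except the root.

55

Insert word by word; a character creates a node only if that edge doesn't already exist:
  "lzcgyxbrnta" → 11 new (l, z, c, g, y, x, b, r, n, t, a)
  "lzcgyxbrggn" → prefix "lzcgyxbr" already present; 3 new (g, g, n)
  "lzcycdapro" → prefix "lzc" already present; 7 new (y, c, d, a, p, r, o)
  "lzcgyxbrggf" → prefix "lzcgyxbrgg" already present; 1 new (f)
  "lzcy" → prefix "lzcy" already present; 0 new (none)
  "lzczcqkpb" → prefix "lzc" already present; 6 new (z, c, q, k, p, b)
  "lzg" → prefix "lz" already present; 1 new (g)
  "lzcycdaprs" → prefix "lzcycdapr" already present; 1 new (s)
  "lzcqkbee" → prefix "lzc" already present; 5 new (q, k, b, e, e)
  "lzcyizdb" → prefix "lzcy" already present; 4 new (i, z, d, b)
  "lueiwjmskh" → prefix "l" already present; 9 new (u, e, i, w, j, m, s, k, h)
  "lueiwja" → prefix "lueiwj" already present; 1 new (a)
  "lzcgycxqrav" → prefix "lzcgy" already present; 6 new (c, x, q, r, a, v)
Total nodes = 11 + 3 + 7 + 1 + 0 + 6 + 1 + 1 + 5 + 4 + 9 + 1 + 6 = 55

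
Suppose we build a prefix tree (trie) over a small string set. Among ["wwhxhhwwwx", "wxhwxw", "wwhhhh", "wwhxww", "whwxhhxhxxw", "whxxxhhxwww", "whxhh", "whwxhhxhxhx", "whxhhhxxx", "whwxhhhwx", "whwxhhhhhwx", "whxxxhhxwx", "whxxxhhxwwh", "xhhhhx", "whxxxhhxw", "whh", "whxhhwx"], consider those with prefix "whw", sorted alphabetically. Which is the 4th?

Words with prefix "whw", in lexicographic order: "whwxhhhhhwx", "whwxhhhwx", "whwxhhxhxhx", "whwxhhxhxxw"
Position 4: whwxhhxhxxw

whwxhhxhxxw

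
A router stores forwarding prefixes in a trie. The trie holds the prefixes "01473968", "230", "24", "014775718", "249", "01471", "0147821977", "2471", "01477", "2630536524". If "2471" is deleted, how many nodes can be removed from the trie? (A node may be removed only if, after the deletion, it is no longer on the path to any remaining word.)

After clearing the end-marker at "2471", prune upward until reaching a node still needed by another word.
The suffix "71" (2 nodes) is used only by "2471"; the node for "24" still has the child "9", so pruning stops there.
Nodes removed: 2

2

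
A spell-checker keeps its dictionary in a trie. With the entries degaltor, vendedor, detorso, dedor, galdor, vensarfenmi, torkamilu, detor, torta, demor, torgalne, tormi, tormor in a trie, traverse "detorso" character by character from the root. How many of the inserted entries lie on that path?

2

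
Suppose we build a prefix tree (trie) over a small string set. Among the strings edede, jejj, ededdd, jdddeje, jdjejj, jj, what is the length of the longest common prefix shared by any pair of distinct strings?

4

Look for the deepest trie node that still has at least two words in its subtree.
"ededdd" and "edede" agree on "eded" (4 characters) before diverging; nothing deeper is shared.
Longest shared-prefix length: 4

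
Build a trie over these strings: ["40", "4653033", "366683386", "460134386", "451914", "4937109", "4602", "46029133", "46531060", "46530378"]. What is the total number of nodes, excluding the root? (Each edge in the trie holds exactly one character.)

46

For each word, the new-node count is its length minus the longest prefix already in the trie:
  "40" → 2 new (4, 0)
  "4653033" → prefix "4" already present; 6 new (6, 5, 3, 0, 3, 3)
  "366683386" → 9 new (3, 6, 6, 6, 8, 3, 3, 8, 6)
  "460134386" → prefix "46" already present; 7 new (0, 1, 3, 4, 3, 8, 6)
  "451914" → prefix "4" already present; 5 new (5, 1, 9, 1, 4)
  "4937109" → prefix "4" already present; 6 new (9, 3, 7, 1, 0, 9)
  "4602" → prefix "460" already present; 1 new (2)
  "46029133" → prefix "4602" already present; 4 new (9, 1, 3, 3)
  "46531060" → prefix "4653" already present; 4 new (1, 0, 6, 0)
  "46530378" → prefix "465303" already present; 2 new (7, 8)
Total nodes = 2 + 6 + 9 + 7 + 5 + 6 + 1 + 4 + 4 + 2 = 46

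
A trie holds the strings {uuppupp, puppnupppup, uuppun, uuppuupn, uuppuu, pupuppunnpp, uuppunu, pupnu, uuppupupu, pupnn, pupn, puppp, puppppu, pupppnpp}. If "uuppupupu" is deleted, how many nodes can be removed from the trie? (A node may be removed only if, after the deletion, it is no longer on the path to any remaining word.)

After clearing the end-marker at "uuppupupu", prune upward until reaching a node still needed by another word.
The suffix "upu" (3 nodes) is used only by "uuppupupu"; the node for "uuppup" still has the child "p", so pruning stops there.
Nodes removed: 3

3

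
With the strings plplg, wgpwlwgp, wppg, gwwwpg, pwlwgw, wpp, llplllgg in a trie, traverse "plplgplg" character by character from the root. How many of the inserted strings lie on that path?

Check each prefix of "plplgplg" against the stored set — each match is an end-marker on the path.
Prefixes of the query that are stored words: "plplg"
Count: 1

1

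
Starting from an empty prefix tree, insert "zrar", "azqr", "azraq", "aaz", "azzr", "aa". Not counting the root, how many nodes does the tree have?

15

For each word, the new-node count is its length minus the longest prefix already in the trie:
  "zrar" → 4 new (z, r, a, r)
  "azqr" → 4 new (a, z, q, r)
  "azraq" → prefix "az" already present; 3 new (r, a, q)
  "aaz" → prefix "a" already present; 2 new (a, z)
  "azzr" → prefix "az" already present; 2 new (z, r)
  "aa" → prefix "aa" already present; 0 new (none)
Total nodes = 4 + 4 + 3 + 2 + 2 + 0 = 15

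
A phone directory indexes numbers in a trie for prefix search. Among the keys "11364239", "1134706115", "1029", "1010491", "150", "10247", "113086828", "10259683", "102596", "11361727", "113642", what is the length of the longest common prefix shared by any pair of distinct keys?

Equivalently: take the maximum, over all pairs, of their longest common prefix length.
"102596" and "10259683" agree on "102596" (6 characters) before diverging; nothing deeper is shared.
Longest shared-prefix length: 6

6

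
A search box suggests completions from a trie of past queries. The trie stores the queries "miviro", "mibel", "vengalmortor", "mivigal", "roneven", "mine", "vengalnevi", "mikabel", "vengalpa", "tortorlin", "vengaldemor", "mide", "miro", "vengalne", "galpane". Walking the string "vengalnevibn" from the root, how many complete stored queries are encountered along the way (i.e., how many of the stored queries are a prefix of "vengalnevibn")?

2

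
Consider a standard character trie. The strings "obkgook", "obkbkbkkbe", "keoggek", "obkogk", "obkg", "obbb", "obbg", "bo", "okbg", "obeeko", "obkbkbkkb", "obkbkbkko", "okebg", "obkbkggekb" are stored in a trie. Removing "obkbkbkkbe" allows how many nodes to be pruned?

1

After clearing the end-marker at "obkbkbkkbe", prune upward until reaching a node still needed by another word.
The suffix "e" (1 node) is used only by "obkbkbkkbe"; "obkbkbkkb" is itself a stored word, so pruning stops there.
Nodes removed: 1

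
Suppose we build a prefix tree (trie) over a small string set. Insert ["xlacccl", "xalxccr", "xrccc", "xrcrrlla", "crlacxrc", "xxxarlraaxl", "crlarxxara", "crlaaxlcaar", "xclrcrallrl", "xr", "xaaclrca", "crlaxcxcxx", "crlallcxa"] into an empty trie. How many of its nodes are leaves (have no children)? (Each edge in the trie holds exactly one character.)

12

A leaf is a node with no children — equivalently, the end of a word that is not a proper prefix of any other stored word.
Those words: "crlaaxlcaar", "crlacxrc", "crlallcxa", "crlarxxara", "crlaxcxcxx", "xaaclrca", "xalxccr", "xclrcrallrl", "xlacccl", "xrccc", "xrcrrlla", "xxxarlraaxl"
Leaf count: 12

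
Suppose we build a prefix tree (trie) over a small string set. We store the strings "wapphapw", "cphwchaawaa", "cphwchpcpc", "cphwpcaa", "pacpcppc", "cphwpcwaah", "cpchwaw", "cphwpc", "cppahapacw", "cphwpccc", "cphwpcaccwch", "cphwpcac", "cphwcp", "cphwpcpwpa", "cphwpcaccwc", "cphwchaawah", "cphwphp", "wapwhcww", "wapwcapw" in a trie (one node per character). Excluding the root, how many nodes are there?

Trace insertions, counting only characters that open a new branch:
  "wapphapw" → 8 new (w, a, p, p, h, a, p, w)
  "cphwchaawaa" → 11 new (c, p, h, w, c, h, a, a, w, a, a)
  "cphwchpcpc" → prefix "cphwch" already present; 4 new (p, c, p, c)
  "cphwpcaa" → prefix "cphw" already present; 4 new (p, c, a, a)
  "pacpcppc" → 8 new (p, a, c, p, c, p, p, c)
  "cphwpcwaah" → prefix "cphwpc" already present; 4 new (w, a, a, h)
  "cpchwaw" → prefix "cp" already present; 5 new (c, h, w, a, w)
  "cphwpc" → prefix "cphwpc" already present; 0 new (none)
  "cppahapacw" → prefix "cp" already present; 8 new (p, a, h, a, p, a, c, w)
  "cphwpccc" → prefix "cphwpc" already present; 2 new (c, c)
  "cphwpcaccwch" → prefix "cphwpca" already present; 5 new (c, c, w, c, h)
  "cphwpcac" → prefix "cphwpcac" already present; 0 new (none)
  "cphwcp" → prefix "cphwc" already present; 1 new (p)
  "cphwpcpwpa" → prefix "cphwpc" already present; 4 new (p, w, p, a)
  "cphwpcaccwc" → prefix "cphwpcaccwc" already present; 0 new (none)
  "cphwchaawah" → prefix "cphwchaawa" already present; 1 new (h)
  "cphwphp" → prefix "cphwp" already present; 2 new (h, p)
  "wapwhcww" → prefix "wap" already present; 5 new (w, h, c, w, w)
  "wapwcapw" → prefix "wapw" already present; 4 new (c, a, p, w)
Total nodes = 8 + 11 + 4 + 4 + 8 + 4 + 5 + 0 + 8 + 2 + 5 + 0 + 1 + 4 + 0 + 1 + 2 + 5 + 4 = 76

76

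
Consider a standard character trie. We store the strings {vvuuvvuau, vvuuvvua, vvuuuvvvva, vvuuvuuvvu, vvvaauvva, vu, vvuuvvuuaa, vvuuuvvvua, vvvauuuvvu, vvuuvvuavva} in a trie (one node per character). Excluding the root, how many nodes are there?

42

Trace insertions, counting only characters that open a new branch:
  "vvuuvvuau" → 9 new (v, v, u, u, v, v, u, a, u)
  "vvuuvvua" → prefix "vvuuvvua" already present; 0 new (none)
  "vvuuuvvvva" → prefix "vvuu" already present; 6 new (u, v, v, v, v, a)
  "vvuuvuuvvu" → prefix "vvuuv" already present; 5 new (u, u, v, v, u)
  "vvvaauvva" → prefix "vv" already present; 7 new (v, a, a, u, v, v, a)
  "vu" → prefix "v" already present; 1 new (u)
  "vvuuvvuuaa" → prefix "vvuuvvu" already present; 3 new (u, a, a)
  "vvuuuvvvua" → prefix "vvuuuvvv" already present; 2 new (u, a)
  "vvvauuuvvu" → prefix "vvva" already present; 6 new (u, u, u, v, v, u)
  "vvuuvvuavva" → prefix "vvuuvvua" already present; 3 new (v, v, a)
Total nodes = 9 + 0 + 6 + 5 + 7 + 1 + 3 + 2 + 6 + 3 = 42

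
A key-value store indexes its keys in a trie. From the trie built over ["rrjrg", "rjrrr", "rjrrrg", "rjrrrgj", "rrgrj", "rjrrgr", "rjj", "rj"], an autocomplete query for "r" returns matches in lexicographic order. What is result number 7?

rrgrj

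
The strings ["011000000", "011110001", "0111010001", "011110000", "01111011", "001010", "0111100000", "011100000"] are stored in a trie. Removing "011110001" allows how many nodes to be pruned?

1

A node on "011110001"'s path can go only if nothing else ends at it or branches off below it.
The suffix "1" (1 node) is used only by "011110001"; the node for "01111000" still has the child "0", so pruning stops there.
Nodes removed: 1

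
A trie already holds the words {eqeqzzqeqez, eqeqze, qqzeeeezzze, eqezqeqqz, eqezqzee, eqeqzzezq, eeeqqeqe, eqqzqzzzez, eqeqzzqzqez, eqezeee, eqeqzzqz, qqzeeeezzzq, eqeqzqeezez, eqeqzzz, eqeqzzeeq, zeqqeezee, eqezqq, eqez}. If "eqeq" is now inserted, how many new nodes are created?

0

Every character of "eqeq" already lies on an existing path (it is a prefix of some stored word).
No new nodes are needed: 0.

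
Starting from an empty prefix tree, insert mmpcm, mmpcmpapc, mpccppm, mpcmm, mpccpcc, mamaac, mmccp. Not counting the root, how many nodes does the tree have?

27

Trie structure (* marks end of a word):
(root)
└─ m
   ├─ a
   │  └─ m
   │     └─ a
   │        └─ a
   │           └─ c *
   ├─ m
   │  ├─ c
   │  │  └─ c
   │  │     └─ p *
   │  └─ p
   │     └─ c
   │        └─ m *
   │           └─ p
   │              └─ a
   │                 └─ p
   │                    └─ c *
   └─ p
      └─ c
         ├─ c
         │  └─ p
         │     ├─ c
         │     │  └─ c *
         │     └─ p
         │        └─ m *
         └─ m
            └─ m *
Counting every labelled node above: 27.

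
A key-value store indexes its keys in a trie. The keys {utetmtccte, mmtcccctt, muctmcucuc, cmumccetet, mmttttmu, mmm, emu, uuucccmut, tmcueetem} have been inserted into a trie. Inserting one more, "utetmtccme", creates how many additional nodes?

"utetmtcc" is already a path in the trie; the remaining "me" must be added.
So 10 − 8 = 2 new nodes.

2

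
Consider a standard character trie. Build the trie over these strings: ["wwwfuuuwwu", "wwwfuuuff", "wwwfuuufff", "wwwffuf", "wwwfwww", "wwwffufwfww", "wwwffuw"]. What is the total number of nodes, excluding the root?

24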